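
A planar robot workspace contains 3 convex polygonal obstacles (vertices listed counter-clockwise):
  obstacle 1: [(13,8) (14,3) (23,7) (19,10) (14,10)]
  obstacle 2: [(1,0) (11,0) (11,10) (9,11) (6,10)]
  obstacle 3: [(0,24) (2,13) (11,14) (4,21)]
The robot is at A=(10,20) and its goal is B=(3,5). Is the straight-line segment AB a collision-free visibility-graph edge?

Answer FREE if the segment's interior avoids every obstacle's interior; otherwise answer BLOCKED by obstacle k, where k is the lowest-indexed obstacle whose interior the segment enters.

BLOCKED by obstacle 3

Obstacle 1 [(13,8) (14,3) (23,7) (19,10) (14,10)]:
  edge (13,8)–(14,3): clear
  edge (14,3)–(23,7): clear
  edge (23,7)–(19,10): clear
  edge (19,10)–(14,10): clear
  edge (14,10)–(13,8): clear
  midpoint (13/2,25/2) outside
  → clear
Obstacle 2 [(1,0) (11,0) (11,10) (9,11) (6,10)]:
  edge (1,0)–(11,0): clear
  edge (11,0)–(11,10): clear
  edge (11,10)–(9,11): clear
  edge (9,11)–(6,10): clear
  edge (6,10)–(1,0): clear
  midpoint (13/2,25/2) outside
  → clear
Obstacle 3 [(0,24) (2,13) (11,14) (4,21)]:
  edge (0,24)–(2,13): clear
  edge (2,13)–(11,14): crosses AB
  edge (11,14)–(4,21): crosses AB
  edge (4,21)–(0,24): clear
  → BLOCKED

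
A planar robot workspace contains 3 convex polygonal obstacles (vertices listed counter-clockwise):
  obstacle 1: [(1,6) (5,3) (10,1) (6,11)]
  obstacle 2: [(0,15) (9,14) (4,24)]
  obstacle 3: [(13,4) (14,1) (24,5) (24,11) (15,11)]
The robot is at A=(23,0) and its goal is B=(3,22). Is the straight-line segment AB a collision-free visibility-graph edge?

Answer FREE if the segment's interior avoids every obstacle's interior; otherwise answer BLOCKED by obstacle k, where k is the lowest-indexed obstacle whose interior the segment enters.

Obstacle 1 [(1,6) (5,3) (10,1) (6,11)]:
  edge (1,6)–(5,3): clear
  edge (5,3)–(10,1): clear
  edge (10,1)–(6,11): clear
  edge (6,11)–(1,6): clear
  midpoint (13,11) outside
  → clear
Obstacle 2 [(0,15) (9,14) (4,24)]:
  edge (0,15)–(9,14): clear
  edge (9,14)–(4,24): crosses AB
  edge (4,24)–(0,15): crosses AB
  → BLOCKED
Obstacle 3 [(13,4) (14,1) (24,5) (24,11) (15,11)]:
  edge (13,4)–(14,1): clear
  edge (14,1)–(24,5): crosses AB
  edge (24,5)–(24,11): clear
  edge (24,11)–(15,11): clear
  edge (15,11)–(13,4): crosses AB
  → BLOCKED

BLOCKED by obstacle 2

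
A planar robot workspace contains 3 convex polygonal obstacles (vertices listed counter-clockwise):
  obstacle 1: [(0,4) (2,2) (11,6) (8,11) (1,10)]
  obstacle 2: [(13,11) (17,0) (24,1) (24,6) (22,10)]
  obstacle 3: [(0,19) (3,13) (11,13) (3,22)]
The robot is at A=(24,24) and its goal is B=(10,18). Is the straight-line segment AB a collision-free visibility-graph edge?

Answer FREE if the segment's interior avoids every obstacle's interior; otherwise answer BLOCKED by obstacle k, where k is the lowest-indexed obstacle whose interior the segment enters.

Obstacle 1 [(0,4) (2,2) (11,6) (8,11) (1,10)]:
  edge (0,4)–(2,2): clear
  edge (2,2)–(11,6): clear
  edge (11,6)–(8,11): clear
  edge (8,11)–(1,10): clear
  edge (1,10)–(0,4): clear
  midpoint (17,21) outside
  → clear
Obstacle 2 [(13,11) (17,0) (24,1) (24,6) (22,10)]:
  edge (13,11)–(17,0): clear
  edge (17,0)–(24,1): clear
  edge (24,1)–(24,6): clear
  edge (24,6)–(22,10): clear
  edge (22,10)–(13,11): clear
  midpoint (17,21) outside
  → clear
Obstacle 3 [(0,19) (3,13) (11,13) (3,22)]:
  edge (0,19)–(3,13): clear
  edge (3,13)–(11,13): clear
  edge (11,13)–(3,22): clear
  edge (3,22)–(0,19): clear
  midpoint (17,21) outside
  → clear

FREE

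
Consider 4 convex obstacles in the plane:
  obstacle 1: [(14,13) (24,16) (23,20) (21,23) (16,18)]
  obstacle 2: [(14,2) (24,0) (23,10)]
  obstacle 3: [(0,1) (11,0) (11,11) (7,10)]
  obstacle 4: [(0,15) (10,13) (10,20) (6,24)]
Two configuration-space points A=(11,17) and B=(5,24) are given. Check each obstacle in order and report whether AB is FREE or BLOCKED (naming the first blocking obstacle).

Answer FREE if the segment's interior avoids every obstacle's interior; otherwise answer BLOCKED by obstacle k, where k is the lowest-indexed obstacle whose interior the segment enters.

Obstacle 1 [(14,13) (24,16) (23,20) (21,23) (16,18)]:
  edge (14,13)–(24,16): clear
  edge (24,16)–(23,20): clear
  edge (23,20)–(21,23): clear
  edge (21,23)–(16,18): clear
  edge (16,18)–(14,13): clear
  midpoint (8,41/2) outside
  → clear
Obstacle 2 [(14,2) (24,0) (23,10)]:
  edge (14,2)–(24,0): clear
  edge (24,0)–(23,10): clear
  edge (23,10)–(14,2): clear
  midpoint (8,41/2) outside
  → clear
Obstacle 3 [(0,1) (11,0) (11,11) (7,10)]:
  edge (0,1)–(11,0): clear
  edge (11,0)–(11,11): clear
  edge (11,11)–(7,10): clear
  edge (7,10)–(0,1): clear
  midpoint (8,41/2) outside
  → clear
Obstacle 4 [(0,15) (10,13) (10,20) (6,24)]:
  edge (0,15)–(10,13): clear
  edge (10,13)–(10,20): crosses AB
  edge (10,20)–(6,24): clear
  edge (6,24)–(0,15): crosses AB
  → BLOCKED

BLOCKED by obstacle 4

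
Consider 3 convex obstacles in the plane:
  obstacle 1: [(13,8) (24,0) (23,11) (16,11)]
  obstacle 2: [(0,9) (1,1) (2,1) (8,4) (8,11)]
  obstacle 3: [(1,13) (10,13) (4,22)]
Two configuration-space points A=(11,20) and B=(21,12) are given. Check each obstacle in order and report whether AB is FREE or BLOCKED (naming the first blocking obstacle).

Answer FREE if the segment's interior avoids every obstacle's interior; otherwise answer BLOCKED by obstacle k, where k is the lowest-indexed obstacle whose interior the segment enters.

FREE

Obstacle 1 [(13,8) (24,0) (23,11) (16,11)]:
  edge (13,8)–(24,0): clear
  edge (24,0)–(23,11): clear
  edge (23,11)–(16,11): clear
  edge (16,11)–(13,8): clear
  midpoint (16,16) outside
  → clear
Obstacle 2 [(0,9) (1,1) (2,1) (8,4) (8,11)]:
  edge (0,9)–(1,1): clear
  edge (1,1)–(2,1): clear
  edge (2,1)–(8,4): clear
  edge (8,4)–(8,11): clear
  edge (8,11)–(0,9): clear
  midpoint (16,16) outside
  → clear
Obstacle 3 [(1,13) (10,13) (4,22)]:
  edge (1,13)–(10,13): clear
  edge (10,13)–(4,22): clear
  edge (4,22)–(1,13): clear
  midpoint (16,16) outside
  → clear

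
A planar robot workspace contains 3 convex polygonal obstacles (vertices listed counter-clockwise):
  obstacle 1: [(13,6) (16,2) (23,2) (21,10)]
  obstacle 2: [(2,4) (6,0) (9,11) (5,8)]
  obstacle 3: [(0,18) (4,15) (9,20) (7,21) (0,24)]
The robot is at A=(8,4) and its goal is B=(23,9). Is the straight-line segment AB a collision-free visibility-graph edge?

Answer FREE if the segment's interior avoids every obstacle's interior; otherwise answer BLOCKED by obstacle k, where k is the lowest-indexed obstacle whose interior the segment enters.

Obstacle 1 [(13,6) (16,2) (23,2) (21,10)]:
  edge (13,6)–(16,2): crosses AB
  edge (16,2)–(23,2): clear
  edge (23,2)–(21,10): crosses AB
  edge (21,10)–(13,6): clear
  → BLOCKED
Obstacle 2 [(2,4) (6,0) (9,11) (5,8)]:
  edge (2,4)–(6,0): clear
  edge (6,0)–(9,11): clear
  edge (9,11)–(5,8): clear
  edge (5,8)–(2,4): clear
  midpoint (31/2,13/2) outside
  → clear
Obstacle 3 [(0,18) (4,15) (9,20) (7,21) (0,24)]:
  edge (0,18)–(4,15): clear
  edge (4,15)–(9,20): clear
  edge (9,20)–(7,21): clear
  edge (7,21)–(0,24): clear
  edge (0,24)–(0,18): clear
  midpoint (31/2,13/2) outside
  → clear

BLOCKED by obstacle 1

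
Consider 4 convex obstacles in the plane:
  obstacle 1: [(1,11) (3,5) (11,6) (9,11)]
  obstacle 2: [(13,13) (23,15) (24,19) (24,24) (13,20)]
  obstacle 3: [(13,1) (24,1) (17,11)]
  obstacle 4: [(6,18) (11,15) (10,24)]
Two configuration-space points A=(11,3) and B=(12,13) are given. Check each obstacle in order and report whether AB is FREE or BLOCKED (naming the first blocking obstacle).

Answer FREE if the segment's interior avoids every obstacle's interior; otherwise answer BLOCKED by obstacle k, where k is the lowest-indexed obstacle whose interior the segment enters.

Obstacle 1 [(1,11) (3,5) (11,6) (9,11)]:
  edge (1,11)–(3,5): clear
  edge (3,5)–(11,6): clear
  edge (11,6)–(9,11): clear
  edge (9,11)–(1,11): clear
  midpoint (23/2,8) outside
  → clear
Obstacle 2 [(13,13) (23,15) (24,19) (24,24) (13,20)]:
  edge (13,13)–(23,15): clear
  edge (23,15)–(24,19): clear
  edge (24,19)–(24,24): clear
  edge (24,24)–(13,20): clear
  edge (13,20)–(13,13): clear
  midpoint (23/2,8) outside
  → clear
Obstacle 3 [(13,1) (24,1) (17,11)]:
  edge (13,1)–(24,1): clear
  edge (24,1)–(17,11): clear
  edge (17,11)–(13,1): clear
  midpoint (23/2,8) outside
  → clear
Obstacle 4 [(6,18) (11,15) (10,24)]:
  edge (6,18)–(11,15): clear
  edge (11,15)–(10,24): clear
  edge (10,24)–(6,18): clear
  midpoint (23/2,8) outside
  → clear

FREE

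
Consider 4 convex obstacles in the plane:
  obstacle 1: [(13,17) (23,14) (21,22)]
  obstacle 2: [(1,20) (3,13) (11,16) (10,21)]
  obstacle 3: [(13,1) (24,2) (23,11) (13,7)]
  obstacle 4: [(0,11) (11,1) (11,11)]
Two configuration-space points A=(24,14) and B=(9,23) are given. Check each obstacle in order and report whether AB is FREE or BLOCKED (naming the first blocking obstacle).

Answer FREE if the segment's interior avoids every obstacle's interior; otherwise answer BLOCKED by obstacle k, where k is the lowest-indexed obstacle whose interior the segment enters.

BLOCKED by obstacle 1

Obstacle 1 [(13,17) (23,14) (21,22)]:
  edge (13,17)–(23,14): clear
  edge (23,14)–(21,22): crosses AB
  edge (21,22)–(13,17): crosses AB
  → BLOCKED
Obstacle 2 [(1,20) (3,13) (11,16) (10,21)]:
  edge (1,20)–(3,13): clear
  edge (3,13)–(11,16): clear
  edge (11,16)–(10,21): clear
  edge (10,21)–(1,20): clear
  midpoint (33/2,37/2) outside
  → clear
Obstacle 3 [(13,1) (24,2) (23,11) (13,7)]:
  edge (13,1)–(24,2): clear
  edge (24,2)–(23,11): clear
  edge (23,11)–(13,7): clear
  edge (13,7)–(13,1): clear
  midpoint (33/2,37/2) outside
  → clear
Obstacle 4 [(0,11) (11,1) (11,11)]:
  edge (0,11)–(11,1): clear
  edge (11,1)–(11,11): clear
  edge (11,11)–(0,11): clear
  midpoint (33/2,37/2) outside
  → clear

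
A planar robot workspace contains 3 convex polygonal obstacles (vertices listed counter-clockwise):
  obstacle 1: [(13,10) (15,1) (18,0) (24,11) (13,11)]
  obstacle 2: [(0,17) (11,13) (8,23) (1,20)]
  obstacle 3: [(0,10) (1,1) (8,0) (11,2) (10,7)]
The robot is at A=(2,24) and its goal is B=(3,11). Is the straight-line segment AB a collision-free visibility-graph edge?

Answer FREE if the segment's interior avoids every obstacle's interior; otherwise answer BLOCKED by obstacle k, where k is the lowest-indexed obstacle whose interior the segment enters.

Obstacle 1 [(13,10) (15,1) (18,0) (24,11) (13,11)]:
  edge (13,10)–(15,1): clear
  edge (15,1)–(18,0): clear
  edge (18,0)–(24,11): clear
  edge (24,11)–(13,11): clear
  edge (13,11)–(13,10): clear
  midpoint (5/2,35/2) outside
  → clear
Obstacle 2 [(0,17) (11,13) (8,23) (1,20)]:
  edge (0,17)–(11,13): crosses AB
  edge (11,13)–(8,23): clear
  edge (8,23)–(1,20): crosses AB
  edge (1,20)–(0,17): clear
  → BLOCKED
Obstacle 3 [(0,10) (1,1) (8,0) (11,2) (10,7)]:
  edge (0,10)–(1,1): clear
  edge (1,1)–(8,0): clear
  edge (8,0)–(11,2): clear
  edge (11,2)–(10,7): clear
  edge (10,7)–(0,10): clear
  midpoint (5/2,35/2) outside
  → clear

BLOCKED by obstacle 2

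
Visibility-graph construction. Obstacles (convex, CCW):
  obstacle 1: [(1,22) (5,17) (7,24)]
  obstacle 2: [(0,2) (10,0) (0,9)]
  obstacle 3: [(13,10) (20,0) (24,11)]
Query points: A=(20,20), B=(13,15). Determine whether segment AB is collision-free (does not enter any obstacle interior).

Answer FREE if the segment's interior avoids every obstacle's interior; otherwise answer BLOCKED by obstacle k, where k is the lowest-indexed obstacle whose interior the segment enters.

Obstacle 1 [(1,22) (5,17) (7,24)]:
  edge (1,22)–(5,17): clear
  edge (5,17)–(7,24): clear
  edge (7,24)–(1,22): clear
  midpoint (33/2,35/2) outside
  → clear
Obstacle 2 [(0,2) (10,0) (0,9)]:
  edge (0,2)–(10,0): clear
  edge (10,0)–(0,9): clear
  edge (0,9)–(0,2): clear
  midpoint (33/2,35/2) outside
  → clear
Obstacle 3 [(13,10) (20,0) (24,11)]:
  edge (13,10)–(20,0): clear
  edge (20,0)–(24,11): clear
  edge (24,11)–(13,10): clear
  midpoint (33/2,35/2) outside
  → clear

FREE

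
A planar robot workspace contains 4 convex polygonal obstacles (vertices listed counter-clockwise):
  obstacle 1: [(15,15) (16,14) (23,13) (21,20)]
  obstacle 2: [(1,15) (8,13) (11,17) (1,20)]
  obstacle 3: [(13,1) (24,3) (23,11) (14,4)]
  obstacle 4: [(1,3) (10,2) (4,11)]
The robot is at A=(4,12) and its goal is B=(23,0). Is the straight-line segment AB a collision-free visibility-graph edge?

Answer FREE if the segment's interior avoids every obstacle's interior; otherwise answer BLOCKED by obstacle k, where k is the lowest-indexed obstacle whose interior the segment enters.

BLOCKED by obstacle 3

Obstacle 1 [(15,15) (16,14) (23,13) (21,20)]:
  edge (15,15)–(16,14): clear
  edge (16,14)–(23,13): clear
  edge (23,13)–(21,20): clear
  edge (21,20)–(15,15): clear
  midpoint (27/2,6) outside
  → clear
Obstacle 2 [(1,15) (8,13) (11,17) (1,20)]:
  edge (1,15)–(8,13): clear
  edge (8,13)–(11,17): clear
  edge (11,17)–(1,20): clear
  edge (1,20)–(1,15): clear
  midpoint (27/2,6) outside
  → clear
Obstacle 3 [(13,1) (24,3) (23,11) (14,4)]:
  edge (13,1)–(24,3): crosses AB
  edge (24,3)–(23,11): clear
  edge (23,11)–(14,4): crosses AB
  edge (14,4)–(13,1): clear
  → BLOCKED
Obstacle 4 [(1,3) (10,2) (4,11)]:
  edge (1,3)–(10,2): clear
  edge (10,2)–(4,11): clear
  edge (4,11)–(1,3): clear
  midpoint (27/2,6) outside
  → clear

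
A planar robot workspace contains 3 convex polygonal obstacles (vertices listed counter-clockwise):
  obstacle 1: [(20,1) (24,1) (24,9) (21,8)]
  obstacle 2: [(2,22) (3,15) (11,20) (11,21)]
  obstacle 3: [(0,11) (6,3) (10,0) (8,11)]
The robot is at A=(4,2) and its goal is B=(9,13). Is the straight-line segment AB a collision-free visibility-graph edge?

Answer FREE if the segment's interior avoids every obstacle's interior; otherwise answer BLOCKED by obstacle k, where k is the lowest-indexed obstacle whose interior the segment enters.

Obstacle 1 [(20,1) (24,1) (24,9) (21,8)]:
  edge (20,1)–(24,1): clear
  edge (24,1)–(24,9): clear
  edge (24,9)–(21,8): clear
  edge (21,8)–(20,1): clear
  midpoint (13/2,15/2) outside
  → clear
Obstacle 2 [(2,22) (3,15) (11,20) (11,21)]:
  edge (2,22)–(3,15): clear
  edge (3,15)–(11,20): clear
  edge (11,20)–(11,21): clear
  edge (11,21)–(2,22): clear
  midpoint (13/2,15/2) outside
  → clear
Obstacle 3 [(0,11) (6,3) (10,0) (8,11)]:
  edge (0,11)–(6,3): crosses AB
  edge (6,3)–(10,0): clear
  edge (10,0)–(8,11): crosses AB
  edge (8,11)–(0,11): clear
  → BLOCKED

BLOCKED by obstacle 3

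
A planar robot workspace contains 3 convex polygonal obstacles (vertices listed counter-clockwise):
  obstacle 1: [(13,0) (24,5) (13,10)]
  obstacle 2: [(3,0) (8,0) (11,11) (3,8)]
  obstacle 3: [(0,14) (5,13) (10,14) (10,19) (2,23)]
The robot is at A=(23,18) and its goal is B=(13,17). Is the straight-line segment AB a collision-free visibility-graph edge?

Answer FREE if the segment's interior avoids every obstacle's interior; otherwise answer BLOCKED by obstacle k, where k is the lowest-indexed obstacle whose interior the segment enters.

FREE

Obstacle 1 [(13,0) (24,5) (13,10)]:
  edge (13,0)–(24,5): clear
  edge (24,5)–(13,10): clear
  edge (13,10)–(13,0): clear
  midpoint (18,35/2) outside
  → clear
Obstacle 2 [(3,0) (8,0) (11,11) (3,8)]:
  edge (3,0)–(8,0): clear
  edge (8,0)–(11,11): clear
  edge (11,11)–(3,8): clear
  edge (3,8)–(3,0): clear
  midpoint (18,35/2) outside
  → clear
Obstacle 3 [(0,14) (5,13) (10,14) (10,19) (2,23)]:
  edge (0,14)–(5,13): clear
  edge (5,13)–(10,14): clear
  edge (10,14)–(10,19): clear
  edge (10,19)–(2,23): clear
  edge (2,23)–(0,14): clear
  midpoint (18,35/2) outside
  → clear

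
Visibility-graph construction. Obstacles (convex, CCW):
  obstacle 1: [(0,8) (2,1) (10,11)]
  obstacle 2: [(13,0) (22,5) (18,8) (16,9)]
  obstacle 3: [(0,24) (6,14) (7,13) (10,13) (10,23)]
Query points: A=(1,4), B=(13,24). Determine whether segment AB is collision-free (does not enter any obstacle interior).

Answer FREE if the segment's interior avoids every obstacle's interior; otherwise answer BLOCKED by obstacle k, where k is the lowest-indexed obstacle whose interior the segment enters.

BLOCKED by obstacle 1

Obstacle 1 [(0,8) (2,1) (10,11)]:
  edge (0,8)–(2,1): crosses AB
  edge (2,1)–(10,11): clear
  edge (10,11)–(0,8): crosses AB
  → BLOCKED
Obstacle 2 [(13,0) (22,5) (18,8) (16,9)]:
  edge (13,0)–(22,5): clear
  edge (22,5)–(18,8): clear
  edge (18,8)–(16,9): clear
  edge (16,9)–(13,0): clear
  midpoint (7,14) outside
  → clear
Obstacle 3 [(0,24) (6,14) (7,13) (10,13) (10,23)]:
  edge (0,24)–(6,14): clear
  edge (6,14)–(7,13): crosses AB
  edge (7,13)–(10,13): clear
  edge (10,13)–(10,23): crosses AB
  edge (10,23)–(0,24): clear
  → BLOCKED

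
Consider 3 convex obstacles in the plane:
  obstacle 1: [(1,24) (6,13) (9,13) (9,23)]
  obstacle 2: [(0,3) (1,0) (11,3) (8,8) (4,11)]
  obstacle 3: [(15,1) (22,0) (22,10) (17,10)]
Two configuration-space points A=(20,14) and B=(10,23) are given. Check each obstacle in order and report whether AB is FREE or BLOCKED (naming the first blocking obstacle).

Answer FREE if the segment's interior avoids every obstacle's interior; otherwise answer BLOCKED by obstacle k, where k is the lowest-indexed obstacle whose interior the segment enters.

Obstacle 1 [(1,24) (6,13) (9,13) (9,23)]:
  edge (1,24)–(6,13): clear
  edge (6,13)–(9,13): clear
  edge (9,13)–(9,23): clear
  edge (9,23)–(1,24): clear
  midpoint (15,37/2) outside
  → clear
Obstacle 2 [(0,3) (1,0) (11,3) (8,8) (4,11)]:
  edge (0,3)–(1,0): clear
  edge (1,0)–(11,3): clear
  edge (11,3)–(8,8): clear
  edge (8,8)–(4,11): clear
  edge (4,11)–(0,3): clear
  midpoint (15,37/2) outside
  → clear
Obstacle 3 [(15,1) (22,0) (22,10) (17,10)]:
  edge (15,1)–(22,0): clear
  edge (22,0)–(22,10): clear
  edge (22,10)–(17,10): clear
  edge (17,10)–(15,1): clear
  midpoint (15,37/2) outside
  → clear

FREE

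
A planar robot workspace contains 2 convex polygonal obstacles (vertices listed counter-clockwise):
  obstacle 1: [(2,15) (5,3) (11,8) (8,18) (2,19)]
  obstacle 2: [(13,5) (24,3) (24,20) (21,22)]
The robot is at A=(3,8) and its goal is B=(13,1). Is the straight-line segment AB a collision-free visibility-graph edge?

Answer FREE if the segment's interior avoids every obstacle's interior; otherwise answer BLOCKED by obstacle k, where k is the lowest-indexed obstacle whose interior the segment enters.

BLOCKED by obstacle 1

Obstacle 1 [(2,15) (5,3) (11,8) (8,18) (2,19)]:
  edge (2,15)–(5,3): crosses AB
  edge (5,3)–(11,8): crosses AB
  edge (11,8)–(8,18): clear
  edge (8,18)–(2,19): clear
  edge (2,19)–(2,15): clear
  → BLOCKED
Obstacle 2 [(13,5) (24,3) (24,20) (21,22)]:
  edge (13,5)–(24,3): clear
  edge (24,3)–(24,20): clear
  edge (24,20)–(21,22): clear
  edge (21,22)–(13,5): clear
  midpoint (8,9/2) outside
  → clear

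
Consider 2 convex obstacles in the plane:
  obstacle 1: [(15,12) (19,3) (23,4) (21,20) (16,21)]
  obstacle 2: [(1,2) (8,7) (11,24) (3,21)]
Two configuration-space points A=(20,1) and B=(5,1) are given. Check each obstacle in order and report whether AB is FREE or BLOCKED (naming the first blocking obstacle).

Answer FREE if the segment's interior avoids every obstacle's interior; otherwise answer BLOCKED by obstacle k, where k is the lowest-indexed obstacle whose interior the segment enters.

Obstacle 1 [(15,12) (19,3) (23,4) (21,20) (16,21)]:
  edge (15,12)–(19,3): clear
  edge (19,3)–(23,4): clear
  edge (23,4)–(21,20): clear
  edge (21,20)–(16,21): clear
  edge (16,21)–(15,12): clear
  midpoint (25/2,1) outside
  → clear
Obstacle 2 [(1,2) (8,7) (11,24) (3,21)]:
  edge (1,2)–(8,7): clear
  edge (8,7)–(11,24): clear
  edge (11,24)–(3,21): clear
  edge (3,21)–(1,2): clear
  midpoint (25/2,1) outside
  → clear

FREE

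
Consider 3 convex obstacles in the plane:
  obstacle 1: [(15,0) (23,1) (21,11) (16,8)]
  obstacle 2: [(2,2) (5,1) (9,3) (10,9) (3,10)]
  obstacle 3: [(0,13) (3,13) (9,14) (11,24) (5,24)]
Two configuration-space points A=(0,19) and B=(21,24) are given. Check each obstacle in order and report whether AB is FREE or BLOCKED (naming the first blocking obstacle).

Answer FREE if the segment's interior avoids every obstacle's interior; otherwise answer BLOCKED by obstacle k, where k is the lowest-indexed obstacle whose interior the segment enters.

Obstacle 1 [(15,0) (23,1) (21,11) (16,8)]:
  edge (15,0)–(23,1): clear
  edge (23,1)–(21,11): clear
  edge (21,11)–(16,8): clear
  edge (16,8)–(15,0): clear
  midpoint (21/2,43/2) outside
  → clear
Obstacle 2 [(2,2) (5,1) (9,3) (10,9) (3,10)]:
  edge (2,2)–(5,1): clear
  edge (5,1)–(9,3): clear
  edge (9,3)–(10,9): clear
  edge (10,9)–(3,10): clear
  edge (3,10)–(2,2): clear
  midpoint (21/2,43/2) outside
  → clear
Obstacle 3 [(0,13) (3,13) (9,14) (11,24) (5,24)]:
  edge (0,13)–(3,13): clear
  edge (3,13)–(9,14): clear
  edge (9,14)–(11,24): crosses AB
  edge (11,24)–(5,24): clear
  edge (5,24)–(0,13): crosses AB
  → BLOCKED

BLOCKED by obstacle 3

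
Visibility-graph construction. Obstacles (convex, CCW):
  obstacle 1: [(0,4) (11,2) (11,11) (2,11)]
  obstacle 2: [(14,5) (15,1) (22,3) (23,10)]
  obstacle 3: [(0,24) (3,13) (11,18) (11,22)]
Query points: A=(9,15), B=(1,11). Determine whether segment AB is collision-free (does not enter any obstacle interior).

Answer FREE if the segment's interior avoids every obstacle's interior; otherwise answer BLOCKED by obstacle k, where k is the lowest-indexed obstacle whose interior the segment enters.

Obstacle 1 [(0,4) (11,2) (11,11) (2,11)]:
  edge (0,4)–(11,2): clear
  edge (11,2)–(11,11): clear
  edge (11,11)–(2,11): clear
  edge (2,11)–(0,4): clear
  midpoint (5,13) outside
  → clear
Obstacle 2 [(14,5) (15,1) (22,3) (23,10)]:
  edge (14,5)–(15,1): clear
  edge (15,1)–(22,3): clear
  edge (22,3)–(23,10): clear
  edge (23,10)–(14,5): clear
  midpoint (5,13) outside
  → clear
Obstacle 3 [(0,24) (3,13) (11,18) (11,22)]:
  edge (0,24)–(3,13): clear
  edge (3,13)–(11,18): clear
  edge (11,18)–(11,22): clear
  edge (11,22)–(0,24): clear
  midpoint (5,13) outside
  → clear

FREE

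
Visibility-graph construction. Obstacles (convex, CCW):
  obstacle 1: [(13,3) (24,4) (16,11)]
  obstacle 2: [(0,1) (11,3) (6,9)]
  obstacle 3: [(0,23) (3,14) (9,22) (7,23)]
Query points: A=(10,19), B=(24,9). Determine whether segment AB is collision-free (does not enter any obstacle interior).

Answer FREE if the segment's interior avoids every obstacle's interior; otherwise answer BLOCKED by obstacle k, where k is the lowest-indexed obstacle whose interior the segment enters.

Obstacle 1 [(13,3) (24,4) (16,11)]:
  edge (13,3)–(24,4): clear
  edge (24,4)–(16,11): clear
  edge (16,11)–(13,3): clear
  midpoint (17,14) outside
  → clear
Obstacle 2 [(0,1) (11,3) (6,9)]:
  edge (0,1)–(11,3): clear
  edge (11,3)–(6,9): clear
  edge (6,9)–(0,1): clear
  midpoint (17,14) outside
  → clear
Obstacle 3 [(0,23) (3,14) (9,22) (7,23)]:
  edge (0,23)–(3,14): clear
  edge (3,14)–(9,22): clear
  edge (9,22)–(7,23): clear
  edge (7,23)–(0,23): clear
  midpoint (17,14) outside
  → clear

FREE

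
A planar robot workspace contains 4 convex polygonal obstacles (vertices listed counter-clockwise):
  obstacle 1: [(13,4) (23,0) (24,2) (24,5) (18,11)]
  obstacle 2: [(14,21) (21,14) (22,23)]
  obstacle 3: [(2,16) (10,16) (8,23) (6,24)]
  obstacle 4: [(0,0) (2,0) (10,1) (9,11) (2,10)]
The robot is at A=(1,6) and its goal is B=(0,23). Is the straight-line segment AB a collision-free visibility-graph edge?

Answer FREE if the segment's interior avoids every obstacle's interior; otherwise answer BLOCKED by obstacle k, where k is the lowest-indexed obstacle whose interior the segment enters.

Obstacle 1 [(13,4) (23,0) (24,2) (24,5) (18,11)]:
  edge (13,4)–(23,0): clear
  edge (23,0)–(24,2): clear
  edge (24,2)–(24,5): clear
  edge (24,5)–(18,11): clear
  edge (18,11)–(13,4): clear
  midpoint (1/2,29/2) outside
  → clear
Obstacle 2 [(14,21) (21,14) (22,23)]:
  edge (14,21)–(21,14): clear
  edge (21,14)–(22,23): clear
  edge (22,23)–(14,21): clear
  midpoint (1/2,29/2) outside
  → clear
Obstacle 3 [(2,16) (10,16) (8,23) (6,24)]:
  edge (2,16)–(10,16): clear
  edge (10,16)–(8,23): clear
  edge (8,23)–(6,24): clear
  edge (6,24)–(2,16): clear
  midpoint (1/2,29/2) outside
  → clear
Obstacle 4 [(0,0) (2,0) (10,1) (9,11) (2,10)]:
  edge (0,0)–(2,0): clear
  edge (2,0)–(10,1): clear
  edge (10,1)–(9,11): clear
  edge (9,11)–(2,10): clear
  edge (2,10)–(0,0): clear
  midpoint (1/2,29/2) outside
  → clear

FREE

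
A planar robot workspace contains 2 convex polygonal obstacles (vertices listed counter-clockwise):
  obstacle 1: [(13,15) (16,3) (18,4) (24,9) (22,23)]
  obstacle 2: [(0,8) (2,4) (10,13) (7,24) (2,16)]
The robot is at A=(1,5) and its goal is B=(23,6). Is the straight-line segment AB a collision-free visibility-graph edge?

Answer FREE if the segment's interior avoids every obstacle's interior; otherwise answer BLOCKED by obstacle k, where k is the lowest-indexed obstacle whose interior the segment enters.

Obstacle 1 [(13,15) (16,3) (18,4) (24,9) (22,23)]:
  edge (13,15)–(16,3): crosses AB
  edge (16,3)–(18,4): clear
  edge (18,4)–(24,9): crosses AB
  edge (24,9)–(22,23): clear
  edge (22,23)–(13,15): clear
  → BLOCKED
Obstacle 2 [(0,8) (2,4) (10,13) (7,24) (2,16)]:
  edge (0,8)–(2,4): crosses AB
  edge (2,4)–(10,13): crosses AB
  edge (10,13)–(7,24): clear
  edge (7,24)–(2,16): clear
  edge (2,16)–(0,8): clear
  → BLOCKED

BLOCKED by obstacle 1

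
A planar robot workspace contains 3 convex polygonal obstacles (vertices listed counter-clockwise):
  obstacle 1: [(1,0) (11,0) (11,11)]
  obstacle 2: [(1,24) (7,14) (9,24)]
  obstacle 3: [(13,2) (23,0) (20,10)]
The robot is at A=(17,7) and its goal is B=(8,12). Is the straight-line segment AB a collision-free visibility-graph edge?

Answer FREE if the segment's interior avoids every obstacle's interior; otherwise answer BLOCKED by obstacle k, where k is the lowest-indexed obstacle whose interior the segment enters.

Obstacle 1 [(1,0) (11,0) (11,11)]:
  edge (1,0)–(11,0): clear
  edge (11,0)–(11,11): crosses AB
  edge (11,11)–(1,0): crosses AB
  → BLOCKED
Obstacle 2 [(1,24) (7,14) (9,24)]:
  edge (1,24)–(7,14): clear
  edge (7,14)–(9,24): clear
  edge (9,24)–(1,24): clear
  midpoint (25/2,19/2) outside
  → clear
Obstacle 3 [(13,2) (23,0) (20,10)]:
  edge (13,2)–(23,0): clear
  edge (23,0)–(20,10): clear
  edge (20,10)–(13,2): clear
  midpoint (25/2,19/2) outside
  → clear

BLOCKED by obstacle 1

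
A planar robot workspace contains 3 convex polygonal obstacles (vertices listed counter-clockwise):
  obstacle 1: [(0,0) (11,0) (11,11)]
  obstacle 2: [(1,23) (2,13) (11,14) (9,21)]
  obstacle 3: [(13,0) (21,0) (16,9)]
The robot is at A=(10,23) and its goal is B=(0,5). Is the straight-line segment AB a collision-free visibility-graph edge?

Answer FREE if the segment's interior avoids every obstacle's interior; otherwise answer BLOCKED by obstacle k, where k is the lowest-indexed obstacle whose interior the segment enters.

BLOCKED by obstacle 2

Obstacle 1 [(0,0) (11,0) (11,11)]:
  edge (0,0)–(11,0): clear
  edge (11,0)–(11,11): clear
  edge (11,11)–(0,0): clear
  midpoint (5,14) outside
  → clear
Obstacle 2 [(1,23) (2,13) (11,14) (9,21)]:
  edge (1,23)–(2,13): clear
  edge (2,13)–(11,14): crosses AB
  edge (11,14)–(9,21): clear
  edge (9,21)–(1,23): crosses AB
  → BLOCKED
Obstacle 3 [(13,0) (21,0) (16,9)]:
  edge (13,0)–(21,0): clear
  edge (21,0)–(16,9): clear
  edge (16,9)–(13,0): clear
  midpoint (5,14) outside
  → clear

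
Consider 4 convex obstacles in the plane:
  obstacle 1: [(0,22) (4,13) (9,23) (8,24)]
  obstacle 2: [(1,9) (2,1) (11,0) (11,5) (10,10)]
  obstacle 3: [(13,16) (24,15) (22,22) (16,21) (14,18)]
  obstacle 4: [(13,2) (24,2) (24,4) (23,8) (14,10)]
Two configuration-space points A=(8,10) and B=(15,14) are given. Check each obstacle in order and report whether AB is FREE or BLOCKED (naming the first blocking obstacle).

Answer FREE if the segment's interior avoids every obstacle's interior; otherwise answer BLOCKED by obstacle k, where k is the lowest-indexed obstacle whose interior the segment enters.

FREE

Obstacle 1 [(0,22) (4,13) (9,23) (8,24)]:
  edge (0,22)–(4,13): clear
  edge (4,13)–(9,23): clear
  edge (9,23)–(8,24): clear
  edge (8,24)–(0,22): clear
  midpoint (23/2,12) outside
  → clear
Obstacle 2 [(1,9) (2,1) (11,0) (11,5) (10,10)]:
  edge (1,9)–(2,1): clear
  edge (2,1)–(11,0): clear
  edge (11,0)–(11,5): clear
  edge (11,5)–(10,10): clear
  edge (10,10)–(1,9): clear
  midpoint (23/2,12) outside
  → clear
Obstacle 3 [(13,16) (24,15) (22,22) (16,21) (14,18)]:
  edge (13,16)–(24,15): clear
  edge (24,15)–(22,22): clear
  edge (22,22)–(16,21): clear
  edge (16,21)–(14,18): clear
  edge (14,18)–(13,16): clear
  midpoint (23/2,12) outside
  → clear
Obstacle 4 [(13,2) (24,2) (24,4) (23,8) (14,10)]:
  edge (13,2)–(24,2): clear
  edge (24,2)–(24,4): clear
  edge (24,4)–(23,8): clear
  edge (23,8)–(14,10): clear
  edge (14,10)–(13,2): clear
  midpoint (23/2,12) outside
  → clear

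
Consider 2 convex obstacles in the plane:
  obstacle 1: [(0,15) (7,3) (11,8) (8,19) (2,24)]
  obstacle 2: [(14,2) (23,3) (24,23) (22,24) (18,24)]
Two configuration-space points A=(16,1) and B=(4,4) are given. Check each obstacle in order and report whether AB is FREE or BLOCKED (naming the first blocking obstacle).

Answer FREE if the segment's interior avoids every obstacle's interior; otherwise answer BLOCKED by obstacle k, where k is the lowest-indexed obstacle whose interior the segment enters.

Obstacle 1 [(0,15) (7,3) (11,8) (8,19) (2,24)]:
  edge (0,15)–(7,3): crosses AB
  edge (7,3)–(11,8): crosses AB
  edge (11,8)–(8,19): clear
  edge (8,19)–(2,24): clear
  edge (2,24)–(0,15): clear
  → BLOCKED
Obstacle 2 [(14,2) (23,3) (24,23) (22,24) (18,24)]:
  edge (14,2)–(23,3): clear
  edge (23,3)–(24,23): clear
  edge (24,23)–(22,24): clear
  edge (22,24)–(18,24): clear
  edge (18,24)–(14,2): clear
  midpoint (10,5/2) outside
  → clear

BLOCKED by obstacle 1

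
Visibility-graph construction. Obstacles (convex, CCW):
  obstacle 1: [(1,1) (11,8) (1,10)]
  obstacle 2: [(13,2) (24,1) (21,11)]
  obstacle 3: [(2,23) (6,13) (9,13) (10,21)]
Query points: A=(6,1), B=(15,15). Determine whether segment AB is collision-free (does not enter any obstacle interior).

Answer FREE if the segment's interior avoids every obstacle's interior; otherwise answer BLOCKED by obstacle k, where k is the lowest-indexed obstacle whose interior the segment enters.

BLOCKED by obstacle 1

Obstacle 1 [(1,1) (11,8) (1,10)]:
  edge (1,1)–(11,8): crosses AB
  edge (11,8)–(1,10): crosses AB
  edge (1,10)–(1,1): clear
  → BLOCKED
Obstacle 2 [(13,2) (24,1) (21,11)]:
  edge (13,2)–(24,1): clear
  edge (24,1)–(21,11): clear
  edge (21,11)–(13,2): clear
  midpoint (21/2,8) outside
  → clear
Obstacle 3 [(2,23) (6,13) (9,13) (10,21)]:
  edge (2,23)–(6,13): clear
  edge (6,13)–(9,13): clear
  edge (9,13)–(10,21): clear
  edge (10,21)–(2,23): clear
  midpoint (21/2,8) outside
  → clear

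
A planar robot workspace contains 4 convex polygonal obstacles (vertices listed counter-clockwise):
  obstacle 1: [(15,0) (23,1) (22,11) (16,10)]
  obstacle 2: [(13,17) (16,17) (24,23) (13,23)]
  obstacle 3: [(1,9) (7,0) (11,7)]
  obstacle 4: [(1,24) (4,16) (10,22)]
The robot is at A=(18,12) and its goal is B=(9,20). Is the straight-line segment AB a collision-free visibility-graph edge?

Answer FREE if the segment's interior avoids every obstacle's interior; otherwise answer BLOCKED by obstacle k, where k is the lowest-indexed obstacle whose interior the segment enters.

FREE

Obstacle 1 [(15,0) (23,1) (22,11) (16,10)]:
  edge (15,0)–(23,1): clear
  edge (23,1)–(22,11): clear
  edge (22,11)–(16,10): clear
  edge (16,10)–(15,0): clear
  midpoint (27/2,16) outside
  → clear
Obstacle 2 [(13,17) (16,17) (24,23) (13,23)]:
  edge (13,17)–(16,17): clear
  edge (16,17)–(24,23): clear
  edge (24,23)–(13,23): clear
  edge (13,23)–(13,17): clear
  midpoint (27/2,16) outside
  → clear
Obstacle 3 [(1,9) (7,0) (11,7)]:
  edge (1,9)–(7,0): clear
  edge (7,0)–(11,7): clear
  edge (11,7)–(1,9): clear
  midpoint (27/2,16) outside
  → clear
Obstacle 4 [(1,24) (4,16) (10,22)]:
  edge (1,24)–(4,16): clear
  edge (4,16)–(10,22): clear
  edge (10,22)–(1,24): clear
  midpoint (27/2,16) outside
  → clear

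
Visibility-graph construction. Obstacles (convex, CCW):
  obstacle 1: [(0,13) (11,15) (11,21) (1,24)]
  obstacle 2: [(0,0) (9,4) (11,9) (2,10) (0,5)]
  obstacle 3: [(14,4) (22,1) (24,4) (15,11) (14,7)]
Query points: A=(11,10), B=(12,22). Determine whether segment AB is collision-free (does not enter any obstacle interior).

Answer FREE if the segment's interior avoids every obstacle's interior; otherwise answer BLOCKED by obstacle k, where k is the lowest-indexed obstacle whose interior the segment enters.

Obstacle 1 [(0,13) (11,15) (11,21) (1,24)]:
  edge (0,13)–(11,15): clear
  edge (11,15)–(11,21): clear
  edge (11,21)–(1,24): clear
  edge (1,24)–(0,13): clear
  midpoint (23/2,16) outside
  → clear
Obstacle 2 [(0,0) (9,4) (11,9) (2,10) (0,5)]:
  edge (0,0)–(9,4): clear
  edge (9,4)–(11,9): clear
  edge (11,9)–(2,10): clear
  edge (2,10)–(0,5): clear
  edge (0,5)–(0,0): clear
  midpoint (23/2,16) outside
  → clear
Obstacle 3 [(14,4) (22,1) (24,4) (15,11) (14,7)]:
  edge (14,4)–(22,1): clear
  edge (22,1)–(24,4): clear
  edge (24,4)–(15,11): clear
  edge (15,11)–(14,7): clear
  edge (14,7)–(14,4): clear
  midpoint (23/2,16) outside
  → clear

FREE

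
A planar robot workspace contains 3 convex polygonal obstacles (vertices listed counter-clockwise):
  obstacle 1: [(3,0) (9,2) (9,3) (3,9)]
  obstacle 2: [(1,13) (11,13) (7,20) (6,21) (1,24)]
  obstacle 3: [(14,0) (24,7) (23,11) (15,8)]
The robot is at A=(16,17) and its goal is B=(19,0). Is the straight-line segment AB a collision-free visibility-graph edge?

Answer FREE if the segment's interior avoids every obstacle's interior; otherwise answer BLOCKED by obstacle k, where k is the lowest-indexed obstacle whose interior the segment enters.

BLOCKED by obstacle 3

Obstacle 1 [(3,0) (9,2) (9,3) (3,9)]:
  edge (3,0)–(9,2): clear
  edge (9,2)–(9,3): clear
  edge (9,3)–(3,9): clear
  edge (3,9)–(3,0): clear
  midpoint (35/2,17/2) outside
  → clear
Obstacle 2 [(1,13) (11,13) (7,20) (6,21) (1,24)]:
  edge (1,13)–(11,13): clear
  edge (11,13)–(7,20): clear
  edge (7,20)–(6,21): clear
  edge (6,21)–(1,24): clear
  edge (1,24)–(1,13): clear
  midpoint (35/2,17/2) outside
  → clear
Obstacle 3 [(14,0) (24,7) (23,11) (15,8)]:
  edge (14,0)–(24,7): crosses AB
  edge (24,7)–(23,11): clear
  edge (23,11)–(15,8): crosses AB
  edge (15,8)–(14,0): clear
  → BLOCKED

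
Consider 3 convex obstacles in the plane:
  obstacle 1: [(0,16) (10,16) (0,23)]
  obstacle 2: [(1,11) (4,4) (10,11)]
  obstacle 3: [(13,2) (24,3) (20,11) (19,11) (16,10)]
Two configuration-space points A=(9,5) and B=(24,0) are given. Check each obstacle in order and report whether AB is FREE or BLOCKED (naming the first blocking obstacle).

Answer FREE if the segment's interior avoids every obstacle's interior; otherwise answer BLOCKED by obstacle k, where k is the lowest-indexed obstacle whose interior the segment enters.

BLOCKED by obstacle 3

Obstacle 1 [(0,16) (10,16) (0,23)]:
  edge (0,16)–(10,16): clear
  edge (10,16)–(0,23): clear
  edge (0,23)–(0,16): clear
  midpoint (33/2,5/2) outside
  → clear
Obstacle 2 [(1,11) (4,4) (10,11)]:
  edge (1,11)–(4,4): clear
  edge (4,4)–(10,11): clear
  edge (10,11)–(1,11): clear
  midpoint (33/2,5/2) outside
  → clear
Obstacle 3 [(13,2) (24,3) (20,11) (19,11) (16,10)]:
  edge (13,2)–(24,3): crosses AB
  edge (24,3)–(20,11): clear
  edge (20,11)–(19,11): clear
  edge (19,11)–(16,10): clear
  edge (16,10)–(13,2): crosses AB
  → BLOCKED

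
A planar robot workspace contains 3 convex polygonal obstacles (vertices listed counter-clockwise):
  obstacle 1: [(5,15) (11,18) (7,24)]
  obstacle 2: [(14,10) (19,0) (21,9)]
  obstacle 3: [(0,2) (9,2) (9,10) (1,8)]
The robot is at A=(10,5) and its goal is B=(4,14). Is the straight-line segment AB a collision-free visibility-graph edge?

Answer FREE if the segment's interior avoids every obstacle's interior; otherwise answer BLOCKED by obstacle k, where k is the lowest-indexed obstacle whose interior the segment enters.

BLOCKED by obstacle 3

Obstacle 1 [(5,15) (11,18) (7,24)]:
  edge (5,15)–(11,18): clear
  edge (11,18)–(7,24): clear
  edge (7,24)–(5,15): clear
  midpoint (7,19/2) outside
  → clear
Obstacle 2 [(14,10) (19,0) (21,9)]:
  edge (14,10)–(19,0): clear
  edge (19,0)–(21,9): clear
  edge (21,9)–(14,10): clear
  midpoint (7,19/2) outside
  → clear
Obstacle 3 [(0,2) (9,2) (9,10) (1,8)]:
  edge (0,2)–(9,2): clear
  edge (9,2)–(9,10): crosses AB
  edge (9,10)–(1,8): crosses AB
  edge (1,8)–(0,2): clear
  → BLOCKED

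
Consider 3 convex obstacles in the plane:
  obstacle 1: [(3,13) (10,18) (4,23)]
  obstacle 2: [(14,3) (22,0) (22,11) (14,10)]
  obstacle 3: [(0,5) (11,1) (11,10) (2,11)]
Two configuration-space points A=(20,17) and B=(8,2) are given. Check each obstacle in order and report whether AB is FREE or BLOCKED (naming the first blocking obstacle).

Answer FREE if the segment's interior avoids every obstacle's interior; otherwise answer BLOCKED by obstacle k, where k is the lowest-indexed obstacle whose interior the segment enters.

Obstacle 1 [(3,13) (10,18) (4,23)]:
  edge (3,13)–(10,18): clear
  edge (10,18)–(4,23): clear
  edge (4,23)–(3,13): clear
  midpoint (14,19/2) outside
  → clear
Obstacle 2 [(14,3) (22,0) (22,11) (14,10)]:
  edge (14,3)–(22,0): clear
  edge (22,0)–(22,11): clear
  edge (22,11)–(14,10): crosses AB
  edge (14,10)–(14,3): crosses AB
  → BLOCKED
Obstacle 3 [(0,5) (11,1) (11,10) (2,11)]:
  edge (0,5)–(11,1): crosses AB
  edge (11,1)–(11,10): crosses AB
  edge (11,10)–(2,11): clear
  edge (2,11)–(0,5): clear
  → BLOCKED

BLOCKED by obstacle 2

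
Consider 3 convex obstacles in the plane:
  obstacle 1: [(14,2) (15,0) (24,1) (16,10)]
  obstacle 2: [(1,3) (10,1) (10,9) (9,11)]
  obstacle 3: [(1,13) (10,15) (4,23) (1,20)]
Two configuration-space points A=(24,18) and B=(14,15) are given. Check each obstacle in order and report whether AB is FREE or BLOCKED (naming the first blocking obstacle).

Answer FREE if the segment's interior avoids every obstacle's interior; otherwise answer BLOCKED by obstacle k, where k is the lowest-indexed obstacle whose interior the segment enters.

FREE

Obstacle 1 [(14,2) (15,0) (24,1) (16,10)]:
  edge (14,2)–(15,0): clear
  edge (15,0)–(24,1): clear
  edge (24,1)–(16,10): clear
  edge (16,10)–(14,2): clear
  midpoint (19,33/2) outside
  → clear
Obstacle 2 [(1,3) (10,1) (10,9) (9,11)]:
  edge (1,3)–(10,1): clear
  edge (10,1)–(10,9): clear
  edge (10,9)–(9,11): clear
  edge (9,11)–(1,3): clear
  midpoint (19,33/2) outside
  → clear
Obstacle 3 [(1,13) (10,15) (4,23) (1,20)]:
  edge (1,13)–(10,15): clear
  edge (10,15)–(4,23): clear
  edge (4,23)–(1,20): clear
  edge (1,20)–(1,13): clear
  midpoint (19,33/2) outside
  → clear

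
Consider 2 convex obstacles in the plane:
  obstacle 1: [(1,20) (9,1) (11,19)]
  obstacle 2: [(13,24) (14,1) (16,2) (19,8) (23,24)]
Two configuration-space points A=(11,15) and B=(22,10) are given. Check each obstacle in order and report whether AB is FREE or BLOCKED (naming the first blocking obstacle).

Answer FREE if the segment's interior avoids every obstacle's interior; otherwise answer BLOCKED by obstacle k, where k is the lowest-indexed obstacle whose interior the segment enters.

BLOCKED by obstacle 2

Obstacle 1 [(1,20) (9,1) (11,19)]:
  edge (1,20)–(9,1): clear
  edge (9,1)–(11,19): clear
  edge (11,19)–(1,20): clear
  midpoint (33/2,25/2) outside
  → clear
Obstacle 2 [(13,24) (14,1) (16,2) (19,8) (23,24)]:
  edge (13,24)–(14,1): crosses AB
  edge (14,1)–(16,2): clear
  edge (16,2)–(19,8): clear
  edge (19,8)–(23,24): crosses AB
  edge (23,24)–(13,24): clear
  → BLOCKED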